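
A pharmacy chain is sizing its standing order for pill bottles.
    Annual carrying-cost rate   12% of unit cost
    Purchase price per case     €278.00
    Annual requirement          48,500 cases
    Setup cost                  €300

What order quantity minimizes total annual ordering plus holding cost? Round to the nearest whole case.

Carrying cost H = €278 × 12% = €33.3600/case/yr
Optimal lot size Q* = (2 × 48,500 × €300 / €33.36)^½ ≈ 933.97

934 cases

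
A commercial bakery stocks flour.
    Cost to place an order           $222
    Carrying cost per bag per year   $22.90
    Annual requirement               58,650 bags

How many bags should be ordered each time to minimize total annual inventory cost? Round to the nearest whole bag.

1,066 bags

EOQ = √(2DS/H) = √(2 × 58,650 × 222 / 22.9)
    = √(1,137,144.10) ≈ 1,066.37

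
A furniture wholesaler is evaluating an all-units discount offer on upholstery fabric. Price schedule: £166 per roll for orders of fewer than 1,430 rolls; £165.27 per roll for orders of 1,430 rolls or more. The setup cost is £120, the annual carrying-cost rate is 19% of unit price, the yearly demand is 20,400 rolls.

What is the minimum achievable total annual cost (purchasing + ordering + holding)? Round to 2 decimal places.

H₁ = 19%×£166 = £31.5400;  H₂ = 19%×£165.27 = £31.4013
EOQ₁ = √(2×20,400×120/31.5400) = 393.99  (< 1,430, feasible at tier 1)
EOQ₂ = √(2×20,400×120/31.4013) = 394.86  (< 1,430 → use Q = 1,430 at tier-2 price)
TC(tier 1 (EOQ₁), Q≈394.0) = £3,398,826.58
TC(tier 2, Q≈1,430.0) = £3,395,671.82
Minimum at tier 2: £3,395,671.82

£3,395,671.82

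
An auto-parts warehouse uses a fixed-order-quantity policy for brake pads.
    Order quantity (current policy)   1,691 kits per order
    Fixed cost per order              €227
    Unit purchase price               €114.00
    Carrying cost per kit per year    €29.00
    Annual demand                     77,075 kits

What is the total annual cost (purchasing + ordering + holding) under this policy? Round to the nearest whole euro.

Orders/yr = 77,075/1,691 = 45.580; ordering cost = 45.580 × €227 = €10,346.56
Average inventory = 1,691/2 = 845.5; holding cost = 845.5 × €29 = €24,519.50
Purchase cost = D·C = 77,075 × 114 = €8,786,550.00
Total = €10,346.56 + €24,519.50 + €8,786,550.00 = €8,821,416.06

€8,821,416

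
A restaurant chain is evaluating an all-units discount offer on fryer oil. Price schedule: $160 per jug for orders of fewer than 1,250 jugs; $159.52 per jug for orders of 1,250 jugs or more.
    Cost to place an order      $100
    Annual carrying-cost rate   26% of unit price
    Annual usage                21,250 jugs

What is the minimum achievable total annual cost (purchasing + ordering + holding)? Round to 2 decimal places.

H₁ = 26%×$160 = $41.6000;  H₂ = 26%×$159.52 = $41.4752
EOQ₁ = √(2×21,250×100/41.6000) = 319.63  (< 1,250, feasible at tier 1)
EOQ₂ = √(2×21,250×100/41.4752) = 320.11  (< 1,250 → use Q = 1,250 at tier-2 price)
TC(tier 1 (EOQ₁), Q≈319.6) = $3,413,296.62
TC(tier 2, Q≈1,250.0) = $3,417,422.00
Minimum at tier 1 (EOQ₁): $3,413,296.62

$3,413,296.62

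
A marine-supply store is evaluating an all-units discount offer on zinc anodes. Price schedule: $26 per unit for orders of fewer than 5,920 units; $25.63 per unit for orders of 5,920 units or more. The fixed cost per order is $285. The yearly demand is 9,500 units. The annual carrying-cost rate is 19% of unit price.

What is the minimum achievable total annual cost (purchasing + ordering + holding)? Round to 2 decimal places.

H₁ = 19%×$26 = $4.9400;  H₂ = 19%×$25.63 = $4.8697
EOQ₁ = √(2×9,500×285/4.9400) = 1,046.97  (< 5,920, feasible at tier 1)
EOQ₂ = √(2×9,500×285/4.8697) = 1,054.50  (< 5,920 → use Q = 5,920 at tier-2 price)
TC(tier 1 (EOQ₁), Q≈1,047.0) = $252,172.05
TC(tier 2, Q≈5,920.0) = $258,356.66
Minimum at tier 1 (EOQ₁): $252,172.05

$252,172.05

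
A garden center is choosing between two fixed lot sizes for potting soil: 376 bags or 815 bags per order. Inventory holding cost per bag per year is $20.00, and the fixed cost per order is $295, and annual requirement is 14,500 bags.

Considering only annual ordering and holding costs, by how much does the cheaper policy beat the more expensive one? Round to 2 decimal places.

For each Q, cost = (D/Q)·S + (Q/2)·H.
TC(376) = (14,500/376)×295 + (376/2)×20 = $15,136.33
TC(815) = (14,500/815)×295 + (815/2)×20 = $13,398.47
Lots of 815 are cheaper by $1,737.86.

$1,737.86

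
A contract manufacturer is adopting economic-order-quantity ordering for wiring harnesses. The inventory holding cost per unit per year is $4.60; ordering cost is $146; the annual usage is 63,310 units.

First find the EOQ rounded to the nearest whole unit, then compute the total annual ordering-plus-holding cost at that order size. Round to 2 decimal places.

EOQ = √(2DS/H) = √(2 × 63,310 × 146 / 4.6)
    = √(4,018,808.70) ≈ 2,004.70 → Q = 2,005 units
Orders/yr = 63,310/2,005 = 31.576; ordering cost = 31.576 × $146 = $4,610.10
Average inventory = 2,005/2 = 1002.5; holding cost = 1002.5 × $4.6 = $4,611.50
Total = $4,610.10 + $4,611.50 = $9,221.60

$9,221.60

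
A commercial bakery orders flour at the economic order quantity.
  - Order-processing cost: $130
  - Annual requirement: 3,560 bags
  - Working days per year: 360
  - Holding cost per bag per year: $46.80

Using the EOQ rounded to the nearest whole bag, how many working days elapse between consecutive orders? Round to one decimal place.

14.3 days

Optimal lot size Q* = (2 × 3,560 × $130 / $46.8)^½ ≈ 140.63 → Q = 141 bags
Days between orders = 360 / (D/Q) = 360 / 25.248 ≈ 14.258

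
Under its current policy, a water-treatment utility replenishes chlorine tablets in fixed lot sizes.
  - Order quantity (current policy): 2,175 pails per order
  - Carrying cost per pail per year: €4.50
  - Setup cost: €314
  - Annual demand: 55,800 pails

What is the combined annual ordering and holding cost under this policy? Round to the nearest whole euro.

€12,949

Ordering: D/Q × S = 55,800/2,175 × €314 = €8,055.72
Holding:  Q/2 × H = 2,175/2 × €4.5 = €4,893.75
Total = €8,055.72 + €4,893.75 = €12,949.47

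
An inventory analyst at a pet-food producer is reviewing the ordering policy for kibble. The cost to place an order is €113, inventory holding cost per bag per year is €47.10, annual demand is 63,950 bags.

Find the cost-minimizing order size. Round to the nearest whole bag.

554 bags

Q* = √(2·D·S / H) = √(2·63,950·113 / 47.1) = √306,851.4 ≈ 553.94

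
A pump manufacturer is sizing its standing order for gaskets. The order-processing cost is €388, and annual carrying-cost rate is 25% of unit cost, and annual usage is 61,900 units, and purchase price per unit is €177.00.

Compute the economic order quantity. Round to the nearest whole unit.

Holding cost per unit per year: H = 25% × €177 = €44.2500
Q* = √(2·D·S / H) = √(2·61,900·388 / 44.25) = √1,085,523.2 ≈ 1,041.88

1,042 units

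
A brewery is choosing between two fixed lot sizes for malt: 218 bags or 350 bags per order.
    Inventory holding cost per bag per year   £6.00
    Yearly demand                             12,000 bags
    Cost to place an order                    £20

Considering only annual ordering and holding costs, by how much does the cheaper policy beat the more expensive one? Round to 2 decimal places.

£19.20

TC(Q) = (D/Q)S + (Q/2)H
TC(218) = (12,000/218)×20 + (218/2)×6 = £1,754.92
TC(350) = (12,000/350)×20 + (350/2)×6 = £1,735.71
|ΔTC| = |£1,754.92 − £1,735.71| = £19.20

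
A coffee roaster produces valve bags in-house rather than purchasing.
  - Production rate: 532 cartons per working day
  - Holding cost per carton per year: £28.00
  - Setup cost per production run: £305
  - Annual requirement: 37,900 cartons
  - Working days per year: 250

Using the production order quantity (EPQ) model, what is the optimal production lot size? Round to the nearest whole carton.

1,075 cartons

d = 37,900/250 = 151.6000 cartons/day;  effective holding cost H(1 − d/p) = 28·(1 − 151.6000/532) = 20.02105
Q* = √(2DS / H_eff) = √(2·37,900·305 / 20.02105) ≈ 1,074.59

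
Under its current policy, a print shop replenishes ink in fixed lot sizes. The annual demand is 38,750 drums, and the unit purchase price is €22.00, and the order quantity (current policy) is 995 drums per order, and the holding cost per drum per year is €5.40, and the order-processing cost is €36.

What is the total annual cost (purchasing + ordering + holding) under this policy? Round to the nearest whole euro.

Annual ordering cost = (D/Q)·S = (38,750/995) × 36 = €1,402.01
Annual holding cost  = (Q/2)·H = (995/2) × 5.4 = €2,686.50
Purchase cost = D·C = 38,750 × 22 = €852,500.00
Total = €1,402.01 + €2,686.50 + €852,500.00 = €856,588.51

€856,589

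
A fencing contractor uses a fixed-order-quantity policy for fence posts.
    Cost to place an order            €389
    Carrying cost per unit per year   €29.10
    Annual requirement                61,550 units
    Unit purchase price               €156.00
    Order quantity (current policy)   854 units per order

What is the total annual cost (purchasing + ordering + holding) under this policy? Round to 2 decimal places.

Orders/yr = 61,550/854 = 72.073; ordering cost = 72.073 × €389 = €28,036.24
Average inventory = 854/2 = 427; holding cost = 427 × €29.1 = €12,425.70
Purchase cost = D·C = 61,550 × 156 = €9,601,800.00
Total = €28,036.24 + €12,425.70 + €9,601,800.00 = €9,642,261.94

€9,642,261.94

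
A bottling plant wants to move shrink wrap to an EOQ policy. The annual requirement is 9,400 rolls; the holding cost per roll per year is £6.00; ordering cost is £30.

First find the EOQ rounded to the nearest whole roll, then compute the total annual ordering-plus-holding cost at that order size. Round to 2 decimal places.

EOQ = √(2DS/H) = √(2 × 9,400 × 30 / 6)
    = √(94,000.00) ≈ 306.59 → Q = 307 rolls
Orders/yr = 9,400/307 = 30.619; ordering cost = 30.619 × £30 = £918.57
Average inventory = 307/2 = 153.5; holding cost = 153.5 × £6 = £921.00
Total = £918.57 + £921.00 = £1,839.57

£1,839.57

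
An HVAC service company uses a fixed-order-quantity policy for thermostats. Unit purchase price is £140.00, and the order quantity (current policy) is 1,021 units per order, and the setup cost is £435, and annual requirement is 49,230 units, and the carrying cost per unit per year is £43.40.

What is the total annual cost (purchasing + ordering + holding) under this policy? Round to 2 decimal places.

Annual ordering cost = (D/Q)·S = (49,230/1,021) × 435 = £20,974.58
Annual holding cost  = (Q/2)·H = (1,021/2) × 43.4 = £22,155.70
Purchase cost = D·C = 49,230 × 140 = £6,892,200.00
Total = £20,974.58 + £22,155.70 + £6,892,200.00 = £6,935,330.28

£6,935,330.28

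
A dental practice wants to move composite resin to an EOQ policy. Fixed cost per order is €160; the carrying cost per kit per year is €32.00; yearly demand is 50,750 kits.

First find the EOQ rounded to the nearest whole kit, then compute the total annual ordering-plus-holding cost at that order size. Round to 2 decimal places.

€22,796.49

EOQ = √(2DS/H) = √(2 × 50,750 × 160 / 32)
    = √(507,500.00) ≈ 712.39 → Q = 712 kits
Orders/yr = 50,750/712 = 71.278; ordering cost = 71.278 × €160 = €11,404.49
Average inventory = 712/2 = 356; holding cost = 356 × €32 = €11,392.00
Total = €11,404.49 + €11,392.00 = €22,796.49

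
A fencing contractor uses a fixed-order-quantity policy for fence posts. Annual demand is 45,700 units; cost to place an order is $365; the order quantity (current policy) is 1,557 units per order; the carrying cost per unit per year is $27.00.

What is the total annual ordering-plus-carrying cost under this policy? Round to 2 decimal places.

Orders/yr = 45,700/1,557 = 29.351; ordering cost = 29.351 × $365 = $10,713.23
Average inventory = 1,557/2 = 778.5; holding cost = 778.5 × $27 = $21,019.50
Total = $10,713.23 + $21,019.50 = $31,732.73

$31,732.73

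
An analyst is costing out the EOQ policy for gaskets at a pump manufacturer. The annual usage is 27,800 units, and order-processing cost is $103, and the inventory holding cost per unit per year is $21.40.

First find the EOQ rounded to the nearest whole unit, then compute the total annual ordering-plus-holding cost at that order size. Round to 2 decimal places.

Optimal lot size Q* = (2 × 27,800 × $103 / $21.4)^½ ≈ 517.31 → Q = 517 units
Annual ordering cost = (D/Q)·S = (27,800/517) × 103 = $5,538.49
Annual holding cost  = (Q/2)·H = (517/2) × 21.4 = $5,531.90
Total = $5,538.49 + $5,531.90 = $11,070.39

$11,070.39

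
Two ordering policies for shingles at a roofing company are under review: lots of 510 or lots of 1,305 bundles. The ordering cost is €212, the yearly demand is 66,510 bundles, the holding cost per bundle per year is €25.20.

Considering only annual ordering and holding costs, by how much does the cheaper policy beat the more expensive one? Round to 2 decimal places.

€6,825.60

For each Q, cost = (D/Q)·S + (Q/2)·H.
TC(510) = (66,510/510)×212 + (510/2)×25.2 = €34,073.29
TC(1,305) = (66,510/1,305)×212 + (1,305/2)×25.2 = €27,247.69
Cheaper: Q = 1,305.  Difference = €6,825.60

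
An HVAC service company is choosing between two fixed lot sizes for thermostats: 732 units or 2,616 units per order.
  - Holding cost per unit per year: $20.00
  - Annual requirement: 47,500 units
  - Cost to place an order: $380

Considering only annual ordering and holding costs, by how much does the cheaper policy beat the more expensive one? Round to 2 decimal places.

TC(Q) = (D/Q)S + (Q/2)H
TC(732) = (47,500/732)×380 + (732/2)×20 = $31,978.47
TC(2,616) = (47,500/2,616)×380 + (2,616/2)×20 = $33,059.85
|ΔTC| = |$31,978.47 − $33,059.85| = $1,081.38

$1,081.38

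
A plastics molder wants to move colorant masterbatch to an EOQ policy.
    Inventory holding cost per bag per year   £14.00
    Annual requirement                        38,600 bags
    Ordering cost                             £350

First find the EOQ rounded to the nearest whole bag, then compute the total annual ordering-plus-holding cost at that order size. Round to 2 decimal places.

£19,449.42

Q* = √(2·D·S / H) = √(2·38,600·350 / 14) = √1,930,000.0 ≈ 1,389.24 → Q = 1,389 bags
Orders/yr = 38,600/1,389 = 27.790; ordering cost = 27.790 × £350 = £9,726.42
Average inventory = 1,389/2 = 694.5; holding cost = 694.5 × £14 = £9,723.00
Total = £9,726.42 + £9,723.00 = £19,449.42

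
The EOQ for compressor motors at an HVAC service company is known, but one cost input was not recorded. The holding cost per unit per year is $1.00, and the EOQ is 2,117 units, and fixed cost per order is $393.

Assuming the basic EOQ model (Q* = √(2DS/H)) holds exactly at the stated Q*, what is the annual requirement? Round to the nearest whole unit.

Since Q* = (2DS/H)^½, squaring gives Q*²·H = 2DS.
D = Q²H / (2S) = 2,117² × 1 / (2 × 393) = 5,701.89

5,702 units per year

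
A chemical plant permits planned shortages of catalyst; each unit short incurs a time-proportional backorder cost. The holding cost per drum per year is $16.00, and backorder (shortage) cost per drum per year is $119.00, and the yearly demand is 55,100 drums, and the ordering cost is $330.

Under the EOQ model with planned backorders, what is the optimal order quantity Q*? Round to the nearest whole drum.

1,606 drums

Basic EOQ = √(2·55,100·330/16) = 1,507.606
Backorder adjustment √((H+b)/b) = √((16+119)/119) = 1.0651
Q* = 1,507.606 × 1.0651 ≈ 1,605.76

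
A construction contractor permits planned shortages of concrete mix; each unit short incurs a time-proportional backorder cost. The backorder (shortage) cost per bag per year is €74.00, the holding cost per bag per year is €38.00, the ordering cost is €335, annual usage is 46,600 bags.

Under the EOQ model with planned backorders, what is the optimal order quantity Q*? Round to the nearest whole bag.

1,115 bags

Basic EOQ = √(2·46,600·335/38) = 906.439
Backorder adjustment √((H+b)/b) = √((38+74)/74) = 1.2302
Q* = 906.439 × 1.2302 ≈ 1,115.15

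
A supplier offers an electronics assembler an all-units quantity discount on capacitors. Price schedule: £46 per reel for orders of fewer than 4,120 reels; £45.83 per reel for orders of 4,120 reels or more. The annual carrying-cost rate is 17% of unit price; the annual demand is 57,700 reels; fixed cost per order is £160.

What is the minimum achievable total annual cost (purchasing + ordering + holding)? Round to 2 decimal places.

£2,662,681.44

H₁ = 17%×£46 = £7.8200;  H₂ = 17%×£45.83 = £7.7911
EOQ₁ = √(2×57,700×160/7.8200) = 1,536.60  (< 4,120, feasible at tier 1)
EOQ₂ = √(2×57,700×160/7.7911) = 1,539.44  (< 4,120 → use Q = 4,120 at tier-2 price)
TC(tier 1 (EOQ₁), Q≈1,536.6) = £2,666,216.18
TC(tier 2, Q≈4,120.0) = £2,662,681.44
Minimum at tier 2: £2,662,681.44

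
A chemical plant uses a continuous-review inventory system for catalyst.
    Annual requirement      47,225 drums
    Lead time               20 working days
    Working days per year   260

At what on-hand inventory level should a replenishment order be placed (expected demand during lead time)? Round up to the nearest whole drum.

Daily demand d = 47,225 / 260 = 181.635 drums/day
Demand during lead time = 181.635 × 20 = 3,632.69
Reorder point = 3,632.69 → round up

3,633 drums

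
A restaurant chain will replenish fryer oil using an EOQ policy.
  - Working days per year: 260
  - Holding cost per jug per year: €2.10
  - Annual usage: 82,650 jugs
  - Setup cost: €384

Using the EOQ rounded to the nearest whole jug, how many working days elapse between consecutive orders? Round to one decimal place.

17.3 days

Q* = √(2·D·S / H) = √(2·82,650·384 / 2.1) = √30,226,285.7 ≈ 5,497.84 → Q = 5,498 jugs
Days between orders = 260 / (D/Q) = 260 / 15.033 ≈ 17.296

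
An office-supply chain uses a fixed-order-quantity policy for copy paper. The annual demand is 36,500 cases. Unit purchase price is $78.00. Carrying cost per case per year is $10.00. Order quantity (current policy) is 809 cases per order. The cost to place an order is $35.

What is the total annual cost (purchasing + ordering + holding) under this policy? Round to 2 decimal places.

Orders/yr = 36,500/809 = 45.117; ordering cost = 45.117 × $35 = $1,579.11
Average inventory = 809/2 = 404.5; holding cost = 404.5 × $10 = $4,045.00
Purchase cost = D·C = 36,500 × 78 = $2,847,000.00
Total = $1,579.11 + $4,045.00 + $2,847,000.00 = $2,852,624.11

$2,852,624.11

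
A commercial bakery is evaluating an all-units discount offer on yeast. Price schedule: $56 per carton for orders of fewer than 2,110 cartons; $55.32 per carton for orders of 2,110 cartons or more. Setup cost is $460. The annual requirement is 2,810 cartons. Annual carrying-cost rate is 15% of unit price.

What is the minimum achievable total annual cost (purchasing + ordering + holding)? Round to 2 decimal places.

$162,020.01

H₁ = 15%×$56 = $8.4000;  H₂ = 15%×$55.32 = $8.2980
EOQ₁ = √(2×2,810×460/8.4000) = 554.76  (< 2,110, feasible at tier 1)
EOQ₂ = √(2×2,810×460/8.2980) = 558.16  (< 2,110 → use Q = 2,110 at tier-2 price)
TC(tier 1 (EOQ₁), Q≈554.8) = $162,020.01
TC(tier 2, Q≈2,110.0) = $164,816.20
Minimum at tier 1 (EOQ₁): $162,020.01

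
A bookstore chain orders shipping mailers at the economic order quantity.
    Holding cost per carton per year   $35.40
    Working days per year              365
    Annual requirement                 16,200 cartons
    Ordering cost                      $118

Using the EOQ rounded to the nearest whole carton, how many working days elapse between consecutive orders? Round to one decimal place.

EOQ = √(2DS/H) = √(2 × 16,200 × 118 / 35.4)
    = √(108,000.00) ≈ 328.63 → Q = 329 cartons
Days between orders = 365 / (D/Q) = 365 / 49.240 ≈ 7.413

7.4 days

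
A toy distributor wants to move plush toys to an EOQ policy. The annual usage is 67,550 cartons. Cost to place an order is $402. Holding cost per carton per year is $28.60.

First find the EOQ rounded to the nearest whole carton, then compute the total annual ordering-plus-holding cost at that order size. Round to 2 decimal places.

2DS/H = 2·67,550·402/28.6 = 1,898,958.04
EOQ = √1,898,958.04 ≈ 1,378.03 → Q = 1,378 cartons
Annual ordering cost = (D/Q)·S = (67,550/1,378) × 402 = $19,706.17
Annual holding cost  = (Q/2)·H = (1,378/2) × 28.6 = $19,705.40
Total = $19,706.17 + $19,705.40 = $39,411.57

$39,411.57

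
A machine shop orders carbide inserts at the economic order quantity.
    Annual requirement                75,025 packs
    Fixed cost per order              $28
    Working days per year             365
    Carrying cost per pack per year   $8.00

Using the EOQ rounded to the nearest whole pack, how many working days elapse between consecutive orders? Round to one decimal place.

3.5 days

Q* = √(2·D·S / H) = √(2·75,025·28 / 8) = √525,175.0 ≈ 724.69 → Q = 725 packs
T = Q/D × 365 days = 725/75,025 × 365 = 3.527 days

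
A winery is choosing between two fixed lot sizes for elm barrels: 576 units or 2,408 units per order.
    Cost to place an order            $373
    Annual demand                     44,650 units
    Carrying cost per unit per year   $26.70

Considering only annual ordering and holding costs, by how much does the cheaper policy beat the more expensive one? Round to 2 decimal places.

$2,459.52

For each Q, cost = (D/Q)·S + (Q/2)·H.
TC(576) = (44,650/576)×373 + (576/2)×26.7 = $36,603.58
TC(2,408) = (44,650/2,408)×373 + (2,408/2)×26.7 = $39,063.10
Lots of 576 are cheaper by $2,459.52.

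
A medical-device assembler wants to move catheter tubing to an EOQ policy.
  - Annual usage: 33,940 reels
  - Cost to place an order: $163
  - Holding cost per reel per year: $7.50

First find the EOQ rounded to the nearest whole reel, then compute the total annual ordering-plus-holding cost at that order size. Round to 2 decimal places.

$9,109.52

2DS/H = 2·33,940·163/7.5 = 1,475,258.67
EOQ = √1,475,258.67 ≈ 1,214.60 → Q = 1,215 reels
Annual ordering cost = (D/Q)·S = (33,940/1,215) × 163 = $4,553.27
Annual holding cost  = (Q/2)·H = (1,215/2) × 7.5 = $4,556.25
Total = $4,553.27 + $4,556.25 = $9,109.52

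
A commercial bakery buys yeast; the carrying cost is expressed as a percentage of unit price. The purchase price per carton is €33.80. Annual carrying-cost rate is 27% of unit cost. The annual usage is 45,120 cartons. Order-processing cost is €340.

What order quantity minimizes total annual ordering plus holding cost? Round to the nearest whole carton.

1,834 cartons

Carrying cost H = €33.8 × 27% = €9.1260/carton/yr
EOQ = √(2DS/H) = √(2 × 45,120 × 340 / 9.126)
    = √(3,361,998.69) ≈ 1,833.58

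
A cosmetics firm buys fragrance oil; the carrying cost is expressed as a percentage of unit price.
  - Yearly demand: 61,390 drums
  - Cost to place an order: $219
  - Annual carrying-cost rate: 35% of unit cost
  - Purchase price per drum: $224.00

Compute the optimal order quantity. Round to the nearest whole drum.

586 drums

Carrying cost H = $224 × 35% = $78.4000/drum/yr
Optimal lot size Q* = (2 × 61,390 × $219 / $78.4)^½ ≈ 585.64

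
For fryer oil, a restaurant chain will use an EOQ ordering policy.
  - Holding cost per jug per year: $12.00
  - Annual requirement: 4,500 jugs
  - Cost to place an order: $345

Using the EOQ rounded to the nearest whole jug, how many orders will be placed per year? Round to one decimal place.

8.8 orders per year

Optimal lot size Q* = (2 × 4,500 × $345 / $12)^½ ≈ 508.67 → Q = 509
Orders per year = D/Q = 4,500 / 509 = 8.841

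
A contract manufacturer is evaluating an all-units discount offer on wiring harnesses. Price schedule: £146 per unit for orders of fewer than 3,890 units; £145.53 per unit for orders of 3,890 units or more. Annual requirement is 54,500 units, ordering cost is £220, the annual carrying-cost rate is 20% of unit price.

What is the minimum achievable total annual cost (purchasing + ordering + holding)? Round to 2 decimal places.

£7,983,461.59

H₁ = 20%×£146 = £29.2000;  H₂ = 20%×£145.53 = £29.1060
EOQ₁ = √(2×54,500×220/29.2000) = 906.22  (< 3,890, feasible at tier 1)
EOQ₂ = √(2×54,500×220/29.1060) = 907.68  (< 3,890 → use Q = 3,890 at tier-2 price)
TC(tier 1 (EOQ₁), Q≈906.2) = £7,983,461.59
TC(tier 2, Q≈3,890.0) = £7,991,078.43
Minimum at tier 1 (EOQ₁): £7,983,461.59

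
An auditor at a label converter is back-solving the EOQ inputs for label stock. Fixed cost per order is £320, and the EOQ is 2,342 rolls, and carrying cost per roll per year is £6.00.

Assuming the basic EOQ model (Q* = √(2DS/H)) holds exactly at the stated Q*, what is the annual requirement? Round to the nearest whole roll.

51,422 rolls per year

From Q* = √(2DS/H) ⇒ Q*² = 2DS/H.
D = Q²H / (2S) = 2,342² × 6 / (2 × 320) = 51,421.54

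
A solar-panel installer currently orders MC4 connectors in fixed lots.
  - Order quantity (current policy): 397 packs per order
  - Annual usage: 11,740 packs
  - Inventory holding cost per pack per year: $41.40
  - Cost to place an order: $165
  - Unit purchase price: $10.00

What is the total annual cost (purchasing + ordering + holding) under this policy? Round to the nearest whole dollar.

$130,497

Orders/yr = 11,740/397 = 29.572; ordering cost = 29.572 × $165 = $4,879.35
Average inventory = 397/2 = 198.5; holding cost = 198.5 × $41.4 = $8,217.90
Purchase cost = D·C = 11,740 × 10 = $117,400.00
Total = $4,879.35 + $8,217.90 + $117,400.00 = $130,497.25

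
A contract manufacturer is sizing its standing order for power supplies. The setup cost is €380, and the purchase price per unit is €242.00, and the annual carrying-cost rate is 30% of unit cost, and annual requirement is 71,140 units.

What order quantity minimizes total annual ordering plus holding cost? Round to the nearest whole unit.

H = i·C = 0.3 × €242 = €72.6000 per unit-year
Optimal lot size Q* = (2 × 71,140 × €380 / €72.6)^½ ≈ 862.97

863 units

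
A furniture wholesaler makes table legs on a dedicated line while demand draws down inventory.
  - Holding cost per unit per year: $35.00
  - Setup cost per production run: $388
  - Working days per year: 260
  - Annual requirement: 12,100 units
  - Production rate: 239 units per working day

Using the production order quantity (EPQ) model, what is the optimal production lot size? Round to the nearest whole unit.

577 units

d = 12,100/260 = 46.5385 units/day;  effective holding cost H(1 − d/p) = 35·(1 − 46.5385/239) = 28.18474
Q* = √(2DS / H_eff) = √(2·12,100·388 / 28.18474) ≈ 577.19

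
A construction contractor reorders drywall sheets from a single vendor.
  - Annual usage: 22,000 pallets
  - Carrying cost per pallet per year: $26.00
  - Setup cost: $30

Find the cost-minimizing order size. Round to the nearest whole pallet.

225 pallets

EOQ = √(2DS/H) = √(2 × 22,000 × 30 / 26)
    = √(50,769.23) ≈ 225.32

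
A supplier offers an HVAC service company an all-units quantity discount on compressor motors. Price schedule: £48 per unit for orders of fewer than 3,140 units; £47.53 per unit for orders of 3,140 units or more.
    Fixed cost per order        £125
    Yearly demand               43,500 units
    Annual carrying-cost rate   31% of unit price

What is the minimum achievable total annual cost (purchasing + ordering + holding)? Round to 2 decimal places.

H₁ = 31%×£48 = £14.8800;  H₂ = 31%×£47.53 = £14.7343
EOQ₁ = √(2×43,500×125/14.8800) = 854.90  (< 3,140, feasible at tier 1)
EOQ₂ = √(2×43,500×125/14.7343) = 859.11  (< 3,140 → use Q = 3,140 at tier-2 price)
TC(tier 1 (EOQ₁), Q≈854.9) = £2,100,720.85
TC(tier 2, Q≈3,140.0) = £2,092,419.54
Minimum at tier 2: £2,092,419.54

£2,092,419.54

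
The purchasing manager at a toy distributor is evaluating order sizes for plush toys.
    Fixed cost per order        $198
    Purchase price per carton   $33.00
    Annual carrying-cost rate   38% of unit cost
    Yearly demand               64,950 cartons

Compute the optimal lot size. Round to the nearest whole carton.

Carrying cost H = $33 × 38% = $12.5400/carton/yr
2DS/H = 2·64,950·198/12.54 = 2,051,052.63
EOQ = √2,051,052.63 ≈ 1,432.15

1,432 cartons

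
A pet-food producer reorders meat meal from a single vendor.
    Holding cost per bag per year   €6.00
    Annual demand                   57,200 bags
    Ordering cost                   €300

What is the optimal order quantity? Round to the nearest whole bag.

2DS/H = 2·57,200·300/6 = 5,720,000.00
EOQ = √5,720,000.00 ≈ 2,391.65

2,392 bags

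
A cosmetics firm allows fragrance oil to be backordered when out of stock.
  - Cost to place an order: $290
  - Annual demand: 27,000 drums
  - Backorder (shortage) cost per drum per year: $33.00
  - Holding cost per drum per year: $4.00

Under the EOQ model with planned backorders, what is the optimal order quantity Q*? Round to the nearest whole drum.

Basic EOQ = √(2·27,000·290/4) = 1,978.636
Backorder adjustment √((H+b)/b) = √((4+33)/33) = 1.0589
Q* = 1,978.636 × 1.0589 ≈ 2,095.12

2,095 drums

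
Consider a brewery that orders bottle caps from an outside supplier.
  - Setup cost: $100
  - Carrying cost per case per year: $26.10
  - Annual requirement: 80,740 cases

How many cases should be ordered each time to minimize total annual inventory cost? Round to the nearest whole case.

Q* = √(2·D·S / H) = √(2·80,740·100 / 26.1) = √618,697.3 ≈ 786.57

787 cases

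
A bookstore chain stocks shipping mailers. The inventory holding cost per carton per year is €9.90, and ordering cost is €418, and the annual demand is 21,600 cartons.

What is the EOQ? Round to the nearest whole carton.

1,351 cartons

EOQ = √(2DS/H) = √(2 × 21,600 × 418 / 9.9)
    = √(1,824,000.00) ≈ 1,350.56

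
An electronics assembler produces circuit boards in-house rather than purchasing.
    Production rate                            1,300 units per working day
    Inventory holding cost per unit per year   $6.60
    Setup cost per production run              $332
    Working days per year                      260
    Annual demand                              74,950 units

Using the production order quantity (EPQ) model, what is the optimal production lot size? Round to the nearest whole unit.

3,113 units

Daily demand d = 74,950/260 = 288.269; p = 1300; 1 − d/p = 0.77825
EPQ = √(2DS / (H(1 − d/p)))
    = √(2 × 74,950 × 332 / (6.6 × 0.77825)) ≈ 3,112.70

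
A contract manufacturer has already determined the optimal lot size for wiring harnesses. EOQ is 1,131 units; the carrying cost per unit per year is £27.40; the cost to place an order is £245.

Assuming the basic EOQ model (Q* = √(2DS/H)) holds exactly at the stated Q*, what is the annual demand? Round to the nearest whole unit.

Since Q* = (2DS/H)^½, squaring gives Q*²·H = 2DS.
D = Q²H / (2S) = 1,131² × 27.4 / (2 × 245) = 71,528.59

71,529 units per year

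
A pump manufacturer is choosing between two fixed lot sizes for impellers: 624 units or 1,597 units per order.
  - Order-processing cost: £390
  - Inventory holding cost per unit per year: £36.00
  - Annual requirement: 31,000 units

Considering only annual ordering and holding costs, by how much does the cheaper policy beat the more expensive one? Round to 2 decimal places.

£5,709.44

For each Q, cost = (D/Q)·S + (Q/2)·H.
TC(624) = (31,000/624)×390 + (624/2)×36 = £30,607.00
TC(1,597) = (31,000/1,597)×390 + (1,597/2)×36 = £36,316.44
Lots of 624 are cheaper by £5,709.44.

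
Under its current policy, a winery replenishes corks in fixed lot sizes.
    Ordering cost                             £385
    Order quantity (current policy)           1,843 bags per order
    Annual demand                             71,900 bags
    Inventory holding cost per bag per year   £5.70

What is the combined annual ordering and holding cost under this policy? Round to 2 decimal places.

£20,272.35

Orders/yr = 71,900/1,843 = 39.012; ordering cost = 39.012 × £385 = £15,019.80
Average inventory = 1,843/2 = 921.5; holding cost = 921.5 × £5.7 = £5,252.55
Total = £15,019.80 + £5,252.55 = £20,272.35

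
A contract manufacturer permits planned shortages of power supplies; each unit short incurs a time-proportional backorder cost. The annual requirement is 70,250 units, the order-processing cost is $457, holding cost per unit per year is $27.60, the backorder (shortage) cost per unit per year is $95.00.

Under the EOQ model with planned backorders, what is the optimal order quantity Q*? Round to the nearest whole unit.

1,733 units

Q* = √(2DS/H) · √((H + b)/b)
   = √(2 × 70,250 × 457 / 27.6) · √((27.6 + 95) / 95)
   = 1,525.252 × 1.1360 ≈ 1,732.71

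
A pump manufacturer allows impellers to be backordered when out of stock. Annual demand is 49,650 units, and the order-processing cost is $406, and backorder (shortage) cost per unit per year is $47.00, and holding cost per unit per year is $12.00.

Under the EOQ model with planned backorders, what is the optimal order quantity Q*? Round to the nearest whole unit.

2,054 units

Basic EOQ = √(2·49,650·406/12) = 1,832.935
Backorder adjustment √((H+b)/b) = √((12+47)/47) = 1.1204
Q* = 1,832.935 × 1.1204 ≈ 2,053.64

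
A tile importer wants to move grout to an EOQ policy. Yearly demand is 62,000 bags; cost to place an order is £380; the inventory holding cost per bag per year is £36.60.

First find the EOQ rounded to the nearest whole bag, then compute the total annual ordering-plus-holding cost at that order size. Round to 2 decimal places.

£41,528.21

Optimal lot size Q* = (2 × 62,000 × £380 / £36.6)^½ ≈ 1,134.65 → Q = 1,135 bags
Annual ordering cost = (D/Q)·S = (62,000/1,135) × 380 = £20,757.71
Annual holding cost  = (Q/2)·H = (1,135/2) × 36.6 = £20,770.50
Total = £20,757.71 + £20,770.50 = £41,528.21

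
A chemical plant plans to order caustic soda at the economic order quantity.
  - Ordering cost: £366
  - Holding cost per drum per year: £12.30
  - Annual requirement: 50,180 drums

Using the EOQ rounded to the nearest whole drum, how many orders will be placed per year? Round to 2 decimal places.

Optimal lot size Q* = (2 × 50,180 × £366 / £12.3)^½ ≈ 1,728.10 → Q = 1,728
N = D/Q = 50,180/1,728 ≈ 29.039 orders/yr

29.04 orders per year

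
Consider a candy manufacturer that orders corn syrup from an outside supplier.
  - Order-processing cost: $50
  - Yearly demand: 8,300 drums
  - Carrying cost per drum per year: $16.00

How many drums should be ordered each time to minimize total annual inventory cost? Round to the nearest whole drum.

Optimal lot size Q* = (2 × 8,300 × $50 / $16)^½ ≈ 227.76

228 drums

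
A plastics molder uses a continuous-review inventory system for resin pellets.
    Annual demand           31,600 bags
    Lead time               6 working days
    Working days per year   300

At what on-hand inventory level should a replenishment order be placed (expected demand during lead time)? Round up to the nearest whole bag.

Daily demand d = 31,600 / 300 = 105.333 bags/day
Demand during lead time = 105.333 × 6 = 632.00
Reorder point = 632.00 → round up

632 bags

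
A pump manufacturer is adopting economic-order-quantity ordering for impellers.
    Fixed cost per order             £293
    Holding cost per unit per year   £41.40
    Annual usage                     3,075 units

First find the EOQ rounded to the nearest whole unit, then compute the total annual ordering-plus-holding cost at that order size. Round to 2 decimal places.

£8,637.19

EOQ = √(2DS/H) = √(2 × 3,075 × 293 / 41.4)
    = √(43,525.36) ≈ 208.63 → Q = 209 units
Annual ordering cost = (D/Q)·S = (3,075/209) × 293 = £4,310.89
Annual holding cost  = (Q/2)·H = (209/2) × 41.4 = £4,326.30
Total = £4,310.89 + £4,326.30 = £8,637.19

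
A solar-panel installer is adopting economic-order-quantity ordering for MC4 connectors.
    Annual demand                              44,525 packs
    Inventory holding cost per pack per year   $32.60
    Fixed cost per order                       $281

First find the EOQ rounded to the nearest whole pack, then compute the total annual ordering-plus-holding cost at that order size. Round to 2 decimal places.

2DS/H = 2·44,525·281/32.6 = 767,578.22
EOQ = √767,578.22 ≈ 876.12 → Q = 876 packs
Orders/yr = 44,525/876 = 50.828; ordering cost = 50.828 × $281 = $14,282.56
Average inventory = 876/2 = 438; holding cost = 438 × $32.6 = $14,278.80
Total = $14,282.56 + $14,278.80 = $28,561.36

$28,561.36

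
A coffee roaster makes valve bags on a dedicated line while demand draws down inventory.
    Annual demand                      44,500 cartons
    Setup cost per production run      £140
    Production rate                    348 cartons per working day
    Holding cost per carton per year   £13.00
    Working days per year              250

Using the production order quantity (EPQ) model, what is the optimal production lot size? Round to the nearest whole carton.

1,401 cartons

d = 44,500/250 = 178.0000 cartons/day;  effective holding cost H(1 − d/p) = 13·(1 − 178.0000/348) = 6.35057
Q* = √(2DS / H_eff) = √(2·44,500·140 / 6.35057) ≈ 1,400.72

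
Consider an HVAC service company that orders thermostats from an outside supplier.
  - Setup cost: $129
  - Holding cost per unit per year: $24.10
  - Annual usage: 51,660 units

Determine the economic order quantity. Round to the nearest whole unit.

744 units

Optimal lot size Q* = (2 × 51,660 × $129 / $24.1)^½ ≈ 743.67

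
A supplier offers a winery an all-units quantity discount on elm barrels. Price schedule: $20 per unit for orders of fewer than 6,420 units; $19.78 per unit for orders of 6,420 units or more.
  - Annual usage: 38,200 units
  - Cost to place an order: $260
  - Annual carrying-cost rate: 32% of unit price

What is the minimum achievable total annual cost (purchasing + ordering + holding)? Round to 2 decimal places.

H₁ = 32%×$20 = $6.4000;  H₂ = 32%×$19.78 = $6.3296
EOQ₁ = √(2×38,200×260/6.4000) = 1,761.75  (< 6,420, feasible at tier 1)
EOQ₂ = √(2×38,200×260/6.3296) = 1,771.52  (< 6,420 → use Q = 6,420 at tier-2 price)
TC(tier 1 (EOQ₁), Q≈1,761.7) = $775,275.18
TC(tier 2, Q≈6,420.0) = $777,461.06
Minimum at tier 1 (EOQ₁): $775,275.18

$775,275.18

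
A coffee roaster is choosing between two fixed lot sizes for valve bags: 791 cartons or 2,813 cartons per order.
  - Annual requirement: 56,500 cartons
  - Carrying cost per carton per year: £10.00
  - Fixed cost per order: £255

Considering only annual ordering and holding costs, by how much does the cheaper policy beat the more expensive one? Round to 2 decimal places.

£2,982.53

Annual cost at Q: ordering D·S/Q plus holding Q·H/2.
TC(791) = (56,500/791)×255 + (791/2)×10 = £22,169.29
TC(2,813) = (56,500/2,813)×255 + (2,813/2)×10 = £19,186.76
|ΔTC| = |£22,169.29 − £19,186.76| = £2,982.53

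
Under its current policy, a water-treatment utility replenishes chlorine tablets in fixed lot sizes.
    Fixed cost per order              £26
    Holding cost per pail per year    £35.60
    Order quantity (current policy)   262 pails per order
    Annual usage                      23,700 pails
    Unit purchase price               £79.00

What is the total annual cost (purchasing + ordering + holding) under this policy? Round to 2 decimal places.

£1,879,315.51

Orders/yr = 23,700/262 = 90.458; ordering cost = 90.458 × £26 = £2,351.91
Average inventory = 262/2 = 131; holding cost = 131 × £35.6 = £4,663.60
Purchase cost = D·C = 23,700 × 79 = £1,872,300.00
Total = £2,351.91 + £4,663.60 + £1,872,300.00 = £1,879,315.51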